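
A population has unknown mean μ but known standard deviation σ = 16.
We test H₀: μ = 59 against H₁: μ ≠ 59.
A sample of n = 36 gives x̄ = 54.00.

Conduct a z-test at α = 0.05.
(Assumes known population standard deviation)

Standard error: SE = σ/√n = 16/√36 = 2.6667
z-statistic: z = (x̄ - μ₀)/SE = (54.00 - 59)/2.6667 = -1.8750
Critical value: ±1.960
p-value = 0.0608
Decision: fail to reject H₀

Answer: z = -1.8750, fail to reject H₀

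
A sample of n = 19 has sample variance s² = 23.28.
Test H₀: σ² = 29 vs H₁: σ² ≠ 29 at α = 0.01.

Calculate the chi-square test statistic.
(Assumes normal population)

df = n - 1 = 18
χ² = (n-1)s²/σ₀² = 18×23.28/29 = 14.4497
Critical values: χ²_{0.995,18} = 6.265, χ²_{0.005,18} = 37.156
Rejection region: χ² < 6.265 or χ² > 37.156
Decision: fail to reject H₀

Answer: χ² = 14.4497, fail to reject H₀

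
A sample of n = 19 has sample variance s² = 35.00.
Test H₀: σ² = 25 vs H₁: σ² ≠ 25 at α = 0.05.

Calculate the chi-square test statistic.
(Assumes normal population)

Answer: χ² = 25.2000, fail to reject H₀

Derivation:
df = n - 1 = 18
χ² = (n-1)s²/σ₀² = 18×35.00/25 = 25.2000
Critical values: χ²_{0.975,18} = 8.231, χ²_{0.025,18} = 31.526
Rejection region: χ² < 8.231 or χ² > 31.526
Decision: fail to reject H₀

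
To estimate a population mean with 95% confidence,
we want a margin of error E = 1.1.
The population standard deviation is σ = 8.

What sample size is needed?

z_0.025 = 1.960
n = (z×σ/E)² = (1.960×8/1.1)²
n = 203.1921
Round up: n = 204

Answer: n = 204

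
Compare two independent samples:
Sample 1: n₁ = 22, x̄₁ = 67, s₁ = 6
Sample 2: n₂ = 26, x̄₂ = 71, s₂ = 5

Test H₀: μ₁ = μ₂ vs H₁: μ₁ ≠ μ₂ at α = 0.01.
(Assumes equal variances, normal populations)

Pooled variance: s²_p = [21×6² + 25×5²]/(46) = 30.0217
s_p = 5.4792
SE = s_p×√(1/n₁ + 1/n₂) = 5.4792×√(1/22 + 1/26) = 1.5872
t = (x̄₁ - x̄₂)/SE = (67 - 71)/1.5872 = -2.5202
df = 46, t-critical = ±2.687
Decision: fail to reject H₀

Answer: t = -2.5202, fail to reject H₀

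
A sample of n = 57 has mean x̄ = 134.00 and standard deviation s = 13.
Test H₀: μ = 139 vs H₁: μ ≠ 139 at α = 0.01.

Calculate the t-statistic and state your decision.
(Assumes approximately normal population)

df = n - 1 = 56
SE = s/√n = 13/√57 = 1.7219
t = (x̄ - μ₀)/SE = (134.00 - 139)/1.7219 = -2.9038
Critical value: t_{0.005,56} = ±2.667
p-value ≈ 0.0053
Decision: reject H₀

Answer: t = -2.9038, reject H₀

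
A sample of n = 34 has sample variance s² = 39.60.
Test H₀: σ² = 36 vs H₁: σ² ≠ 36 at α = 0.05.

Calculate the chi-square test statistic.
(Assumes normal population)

df = n - 1 = 33
χ² = (n-1)s²/σ₀² = 33×39.60/36 = 36.3000
Critical values: χ²_{0.975,33} = 19.047, χ²_{0.025,33} = 50.725
Rejection region: χ² < 19.047 or χ² > 50.725
Decision: fail to reject H₀

Answer: χ² = 36.3000, fail to reject H₀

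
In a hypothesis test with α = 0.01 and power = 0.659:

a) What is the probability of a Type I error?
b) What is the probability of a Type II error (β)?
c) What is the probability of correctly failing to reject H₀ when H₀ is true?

Answer: a) 0.01, b) 0.341, c) 0.99

Derivation:
a) Type I error probability = α = 0.01
b) Power = P(reject H₀ | H₁ true) = 1 - β = 0.659, so Type II error probability = β = 1 - Power = 0.341
c) P(fail to reject H₀ | H₀ true) = 1 - α = 0.99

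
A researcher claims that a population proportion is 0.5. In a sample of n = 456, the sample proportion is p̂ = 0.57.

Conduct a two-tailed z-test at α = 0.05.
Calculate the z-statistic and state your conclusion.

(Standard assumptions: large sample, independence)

H₀: p = 0.5, H₁: p ≠ 0.5
Standard error: SE = √(p₀(1-p₀)/n) = √(0.5×0.5/456) = 0.023415
z-statistic: z = (p̂ - p₀)/SE = (0.57 - 0.5)/0.023415 = 2.9895
Critical value: z_0.025 = ±1.960
p-value = 0.0028
Decision: reject H₀ at α = 0.05

Answer: z = 2.9895, reject H₀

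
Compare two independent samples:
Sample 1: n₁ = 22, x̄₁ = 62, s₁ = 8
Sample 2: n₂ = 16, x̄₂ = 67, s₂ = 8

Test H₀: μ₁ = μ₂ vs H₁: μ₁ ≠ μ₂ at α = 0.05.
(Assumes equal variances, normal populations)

Answer: t = -1.9022, fail to reject H₀

Derivation:
Pooled variance: s²_p = [21×8² + 15×8²]/(36) = 64.0000
s_p = 8.0000
SE = s_p×√(1/n₁ + 1/n₂) = 8.0000×√(1/22 + 1/16) = 2.6285
t = (x̄₁ - x̄₂)/SE = (62 - 67)/2.6285 = -1.9022
df = 36, t-critical = ±2.028
Decision: fail to reject H₀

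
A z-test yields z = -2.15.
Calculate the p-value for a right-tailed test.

For z = -2.15:
p = P(Z > -2.15) = 1 - Φ(-2.15) = 0.9842

Answer: p-value ≈ 0.9842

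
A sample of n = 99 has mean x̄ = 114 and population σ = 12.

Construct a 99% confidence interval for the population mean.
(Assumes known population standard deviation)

Confidence level: 99%, α = 0.01
z_0.005 = 2.576
SE = σ/√n = 12/√99 = 1.2060
Margin of error = 2.576 × 1.2060 = 3.1067
CI: x̄ ± margin = 114 ± 3.1067
CI: (110.8933, 117.1067)

Answer: (110.8933, 117.1067)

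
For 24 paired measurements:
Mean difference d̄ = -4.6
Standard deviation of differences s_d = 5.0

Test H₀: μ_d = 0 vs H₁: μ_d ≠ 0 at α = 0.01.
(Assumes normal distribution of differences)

df = n - 1 = 23
SE = s_d/√n = 5.0/√24 = 1.0206
t = d̄/SE = -4.6/1.0206 = -4.5072
Critical value: t_{0.005,23} = ±2.807
p-value ≈ 0.0002
Decision: reject H₀

Answer: t = -4.5072, reject H₀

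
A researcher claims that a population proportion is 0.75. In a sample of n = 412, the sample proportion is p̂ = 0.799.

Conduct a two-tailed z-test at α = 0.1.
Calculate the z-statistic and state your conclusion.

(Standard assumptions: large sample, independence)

Answer: z = 2.2969, reject H₀

Derivation:
H₀: p = 0.75, H₁: p ≠ 0.75
Standard error: SE = √(p₀(1-p₀)/n) = √(0.75×0.25/412) = 0.021333
z-statistic: z = (p̂ - p₀)/SE = (0.799 - 0.75)/0.021333 = 2.2969
Critical value: z_0.05 = ±1.645
p-value = 0.0216
Decision: reject H₀ at α = 0.1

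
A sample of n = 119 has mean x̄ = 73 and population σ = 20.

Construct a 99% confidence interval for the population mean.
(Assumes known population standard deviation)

Confidence level: 99%, α = 0.01
z_0.005 = 2.576
SE = σ/√n = 20/√119 = 1.8334
Margin of error = 2.576 × 1.8334 = 4.7228
CI: x̄ ± margin = 73 ± 4.7228
CI: (68.2772, 77.7228)

Answer: (68.2772, 77.7228)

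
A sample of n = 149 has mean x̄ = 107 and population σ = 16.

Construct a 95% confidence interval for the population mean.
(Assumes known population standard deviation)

Confidence level: 95%, α = 0.05
z_0.025 = 1.960
SE = σ/√n = 16/√149 = 1.3108
Margin of error = 1.960 × 1.3108 = 2.5692
CI: x̄ ± margin = 107 ± 2.5692
CI: (104.4308, 109.5692)

Answer: (104.4308, 109.5692)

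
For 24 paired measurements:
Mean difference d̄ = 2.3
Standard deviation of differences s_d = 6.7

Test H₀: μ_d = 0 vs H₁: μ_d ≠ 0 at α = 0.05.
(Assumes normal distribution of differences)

df = n - 1 = 23
SE = s_d/√n = 6.7/√24 = 1.3676
t = d̄/SE = 2.3/1.3676 = 1.6818
Critical value: t_{0.025,23} = ±2.069
p-value ≈ 0.1061
Decision: fail to reject H₀

Answer: t = 1.6818, fail to reject H₀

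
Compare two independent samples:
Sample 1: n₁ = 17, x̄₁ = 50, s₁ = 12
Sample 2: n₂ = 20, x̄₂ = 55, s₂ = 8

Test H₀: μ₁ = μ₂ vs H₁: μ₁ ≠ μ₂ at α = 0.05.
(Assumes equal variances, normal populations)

Pooled variance: s²_p = [16×12² + 19×8²]/(35) = 100.5714
s_p = 10.0285
SE = s_p×√(1/n₁ + 1/n₂) = 10.0285×√(1/17 + 1/20) = 3.3082
t = (x̄₁ - x̄₂)/SE = (50 - 55)/3.3082 = -1.5114
df = 35, t-critical = ±2.030
Decision: fail to reject H₀

Answer: t = -1.5114, fail to reject H₀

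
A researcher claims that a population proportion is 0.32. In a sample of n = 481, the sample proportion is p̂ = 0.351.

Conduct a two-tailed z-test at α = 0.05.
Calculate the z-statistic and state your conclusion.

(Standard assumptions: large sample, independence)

Answer: z = 1.4575, fail to reject H₀

Derivation:
H₀: p = 0.32, H₁: p ≠ 0.32
Standard error: SE = √(p₀(1-p₀)/n) = √(0.32×0.68/481) = 0.021269
z-statistic: z = (p̂ - p₀)/SE = (0.351 - 0.32)/0.021269 = 1.4575
Critical value: z_0.025 = ±1.960
p-value = 0.1450
Decision: fail to reject H₀ at α = 0.05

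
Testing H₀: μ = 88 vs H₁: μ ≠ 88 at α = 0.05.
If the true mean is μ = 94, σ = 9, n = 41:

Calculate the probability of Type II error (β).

Answer: β ≈ 0.0105

Derivation:
SE = σ/√n = 9/√41 = 1.4056
Critical values: μ₀ ± z_0.025×SE = 88 ± 1.960×1.4056
Acceptance region: (85.2450, 90.7550)
Under H₁ (μ = 94): z_high = (90.7550 - 94)/1.4056 = -2.3086, z_low = (85.2450 - 94)/1.4056 = -6.2287
β = P(not reject | H₁) = Φ(-2.3086) - Φ(-6.2287) ≈ 0.0105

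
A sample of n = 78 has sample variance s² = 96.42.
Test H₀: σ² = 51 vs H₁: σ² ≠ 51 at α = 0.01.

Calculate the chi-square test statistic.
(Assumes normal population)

df = n - 1 = 77
χ² = (n-1)s²/σ₀² = 77×96.42/51 = 145.5753
Critical values: χ²_{0.995,77} = 48.788, χ²_{0.005,77} = 112.704
Rejection region: χ² < 48.788 or χ² > 112.704
Decision: reject H₀

Answer: χ² = 145.5753, reject H₀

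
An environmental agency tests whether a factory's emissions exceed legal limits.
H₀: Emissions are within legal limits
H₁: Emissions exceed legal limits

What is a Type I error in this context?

Answer: Citing a compliant factory for excess emissions

Derivation:
Type I error: rejecting H₀ when it is actually true (false positive).
Type II error: failing to reject H₀ when H₁ is actually true (false negative).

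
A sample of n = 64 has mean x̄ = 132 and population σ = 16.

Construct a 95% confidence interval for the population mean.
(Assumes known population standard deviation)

Confidence level: 95%, α = 0.05
z_0.025 = 1.960
SE = σ/√n = 16/√64 = 2.0000
Margin of error = 1.960 × 2.0000 = 3.9200
CI: x̄ ± margin = 132 ± 3.9200
CI: (128.0800, 135.9200)

Answer: (128.0800, 135.9200)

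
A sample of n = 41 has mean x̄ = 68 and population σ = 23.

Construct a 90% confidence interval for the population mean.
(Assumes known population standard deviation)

Answer: (62.0912, 73.9088)

Derivation:
Confidence level: 90%, α = 0.1
z_0.05 = 1.645
SE = σ/√n = 23/√41 = 3.5920
Margin of error = 1.645 × 3.5920 = 5.9088
CI: x̄ ± margin = 68 ± 5.9088
CI: (62.0912, 73.9088)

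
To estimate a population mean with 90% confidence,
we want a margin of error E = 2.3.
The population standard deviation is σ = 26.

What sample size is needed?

Answer: n = 346

Derivation:
z_0.05 = 1.645
n = (z×σ/E)² = (1.645×26/2.3)²
n = 345.7983
Round up: n = 346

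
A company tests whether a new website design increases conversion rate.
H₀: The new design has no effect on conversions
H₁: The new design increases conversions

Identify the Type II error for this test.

Type I error (α): Rejecting H₀ when H₀ is true
Type II error (β): Failing to reject H₀ when H₁ is true

Answer: Keeping the old design when the new one would have increased conversions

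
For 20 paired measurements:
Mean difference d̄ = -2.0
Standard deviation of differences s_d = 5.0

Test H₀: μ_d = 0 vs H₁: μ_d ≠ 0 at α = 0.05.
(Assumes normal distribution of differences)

df = n - 1 = 19
SE = s_d/√n = 5.0/√20 = 1.1180
t = d̄/SE = -2.0/1.1180 = -1.7889
Critical value: t_{0.025,19} = ±2.093
p-value ≈ 0.0896
Decision: fail to reject H₀

Answer: t = -1.7889, fail to reject H₀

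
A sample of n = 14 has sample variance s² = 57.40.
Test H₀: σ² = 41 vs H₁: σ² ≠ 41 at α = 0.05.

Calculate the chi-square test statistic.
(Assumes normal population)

df = n - 1 = 13
χ² = (n-1)s²/σ₀² = 13×57.40/41 = 18.2000
Critical values: χ²_{0.975,13} = 5.009, χ²_{0.025,13} = 24.736
Rejection region: χ² < 5.009 or χ² > 24.736
Decision: fail to reject H₀

Answer: χ² = 18.2000, fail to reject H₀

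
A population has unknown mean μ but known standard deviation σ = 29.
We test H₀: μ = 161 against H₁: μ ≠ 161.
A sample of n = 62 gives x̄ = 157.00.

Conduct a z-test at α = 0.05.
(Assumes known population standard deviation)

Standard error: SE = σ/√n = 29/√62 = 3.6830
z-statistic: z = (x̄ - μ₀)/SE = (157.00 - 161)/3.6830 = -1.0861
Critical value: ±1.960
p-value = 0.2774
Decision: fail to reject H₀

Answer: z = -1.0861, fail to reject H₀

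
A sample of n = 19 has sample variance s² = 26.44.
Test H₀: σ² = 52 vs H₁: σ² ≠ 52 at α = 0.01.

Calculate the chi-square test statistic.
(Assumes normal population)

Answer: χ² = 9.1523, fail to reject H₀

Derivation:
df = n - 1 = 18
χ² = (n-1)s²/σ₀² = 18×26.44/52 = 9.1523
Critical values: χ²_{0.995,18} = 6.265, χ²_{0.005,18} = 37.156
Rejection region: χ² < 6.265 or χ² > 37.156
Decision: fail to reject H₀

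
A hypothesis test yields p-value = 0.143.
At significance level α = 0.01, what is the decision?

Compare p-value to α:
0.143 ≥ 0.01
Decision: fail to reject H₀

Answer: fail to reject H₀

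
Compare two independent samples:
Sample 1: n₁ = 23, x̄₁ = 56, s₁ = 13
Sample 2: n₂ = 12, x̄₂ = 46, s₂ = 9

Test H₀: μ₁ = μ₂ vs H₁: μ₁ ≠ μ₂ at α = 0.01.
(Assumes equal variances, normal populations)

Answer: t = 2.3761, fail to reject H₀

Derivation:
Pooled variance: s²_p = [22×13² + 11×9²]/(33) = 139.6667
s_p = 11.8181
SE = s_p×√(1/n₁ + 1/n₂) = 11.8181×√(1/23 + 1/12) = 4.2085
t = (x̄₁ - x̄₂)/SE = (56 - 46)/4.2085 = 2.3761
df = 33, t-critical = ±2.733
Decision: fail to reject H₀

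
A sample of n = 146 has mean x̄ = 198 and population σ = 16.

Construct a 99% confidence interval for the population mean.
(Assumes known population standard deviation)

Confidence level: 99%, α = 0.01
z_0.005 = 2.576
SE = σ/√n = 16/√146 = 1.3242
Margin of error = 2.576 × 1.3242 = 3.4111
CI: x̄ ± margin = 198 ± 3.4111
CI: (194.5889, 201.4111)

Answer: (194.5889, 201.4111)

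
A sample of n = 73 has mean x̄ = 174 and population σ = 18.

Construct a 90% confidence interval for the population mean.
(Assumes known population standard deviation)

Answer: (170.5345, 177.4655)

Derivation:
Confidence level: 90%, α = 0.1
z_0.05 = 1.645
SE = σ/√n = 18/√73 = 2.1067
Margin of error = 1.645 × 2.1067 = 3.4655
CI: x̄ ± margin = 174 ± 3.4655
CI: (170.5345, 177.4655)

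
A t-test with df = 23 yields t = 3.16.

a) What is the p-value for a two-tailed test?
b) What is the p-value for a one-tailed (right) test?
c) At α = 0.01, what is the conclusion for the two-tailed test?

Answer: a) 0.0044, b) 0.0022, c) reject H₀

Derivation:
Using t-distribution with df = 23:
a) Two-tailed: p = 2×P(T > 3.16) = 0.0044
b) One-tailed: p = P(T > 3.16) = 0.0022
c) 0.0044 < 0.01, reject H₀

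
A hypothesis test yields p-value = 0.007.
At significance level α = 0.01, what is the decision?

Compare p-value to α:
0.007 < 0.01
Decision: reject H₀

Answer: reject H₀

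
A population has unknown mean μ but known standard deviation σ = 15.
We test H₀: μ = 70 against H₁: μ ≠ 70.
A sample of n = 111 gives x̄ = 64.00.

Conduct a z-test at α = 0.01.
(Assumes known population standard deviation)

Answer: z = -4.2144, reject H₀

Derivation:
Standard error: SE = σ/√n = 15/√111 = 1.4237
z-statistic: z = (x̄ - μ₀)/SE = (64.00 - 70)/1.4237 = -4.2144
Critical value: ±2.576
p-value < 0.0001
Decision: reject H₀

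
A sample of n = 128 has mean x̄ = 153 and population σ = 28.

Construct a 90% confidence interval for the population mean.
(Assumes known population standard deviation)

Answer: (148.9288, 157.0712)

Derivation:
Confidence level: 90%, α = 0.1
z_0.05 = 1.645
SE = σ/√n = 28/√128 = 2.4749
Margin of error = 1.645 × 2.4749 = 4.0712
CI: x̄ ± margin = 153 ± 4.0712
CI: (148.9288, 157.0712)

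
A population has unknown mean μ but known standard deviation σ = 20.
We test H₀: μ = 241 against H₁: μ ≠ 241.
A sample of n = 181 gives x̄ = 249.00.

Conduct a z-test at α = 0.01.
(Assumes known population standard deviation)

Answer: z = 5.3814, reject H₀

Derivation:
Standard error: SE = σ/√n = 20/√181 = 1.4866
z-statistic: z = (x̄ - μ₀)/SE = (249.00 - 241)/1.4866 = 5.3814
Critical value: ±2.576
p-value < 0.0001
Decision: reject H₀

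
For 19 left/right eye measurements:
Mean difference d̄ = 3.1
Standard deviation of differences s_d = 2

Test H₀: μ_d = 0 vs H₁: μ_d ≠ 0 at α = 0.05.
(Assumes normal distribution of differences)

Answer: t = 6.7568, reject H₀

Derivation:
df = n - 1 = 18
SE = s_d/√n = 2/√19 = 0.4588
t = d̄/SE = 3.1/0.4588 = 6.7568
Critical value: t_{0.025,18} = ±2.101
p-value < 0.0001
Decision: reject H₀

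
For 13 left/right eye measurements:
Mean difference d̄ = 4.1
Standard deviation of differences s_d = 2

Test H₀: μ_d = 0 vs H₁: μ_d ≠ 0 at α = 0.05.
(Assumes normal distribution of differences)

Answer: t = 7.3914, reject H₀

Derivation:
df = n - 1 = 12
SE = s_d/√n = 2/√13 = 0.5547
t = d̄/SE = 4.1/0.5547 = 7.3914
Critical value: t_{0.025,12} = ±2.179
p-value < 0.0001
Decision: reject H₀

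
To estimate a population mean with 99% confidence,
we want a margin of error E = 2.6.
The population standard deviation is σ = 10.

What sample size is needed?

z_0.005 = 2.576
n = (z×σ/E)² = (2.576×10/2.6)²
n = 98.1624
Round up: n = 99

Answer: n = 99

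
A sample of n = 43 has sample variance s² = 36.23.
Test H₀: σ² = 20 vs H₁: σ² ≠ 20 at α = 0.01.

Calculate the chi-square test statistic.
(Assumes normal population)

Answer: χ² = 76.0830, reject H₀

Derivation:
df = n - 1 = 42
χ² = (n-1)s²/σ₀² = 42×36.23/20 = 76.0830
Critical values: χ²_{0.995,42} = 22.138, χ²_{0.005,42} = 69.336
Rejection region: χ² < 22.138 or χ² > 69.336
Decision: reject H₀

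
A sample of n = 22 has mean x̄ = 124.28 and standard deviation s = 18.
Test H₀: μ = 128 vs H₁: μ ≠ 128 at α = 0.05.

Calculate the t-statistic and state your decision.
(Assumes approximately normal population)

df = n - 1 = 21
SE = s/√n = 18/√22 = 3.8376
t = (x̄ - μ₀)/SE = (124.28 - 128)/3.8376 = -0.9694
Critical value: t_{0.025,21} = ±2.080
p-value ≈ 0.3434
Decision: fail to reject H₀

Answer: t = -0.9694, fail to reject H₀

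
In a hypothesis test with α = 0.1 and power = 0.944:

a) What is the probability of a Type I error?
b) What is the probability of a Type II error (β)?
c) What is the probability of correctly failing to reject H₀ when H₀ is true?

Answer: a) 0.1, b) 0.056, c) 0.9

Derivation:
a) Type I error probability = α = 0.1
b) Power = P(reject H₀ | H₁ true) = 1 - β = 0.944, so Type II error probability = β = 1 - Power = 0.056
c) P(fail to reject H₀ | H₀ true) = 1 - α = 0.9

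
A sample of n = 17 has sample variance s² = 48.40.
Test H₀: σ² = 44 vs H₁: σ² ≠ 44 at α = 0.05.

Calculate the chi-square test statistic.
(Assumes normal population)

df = n - 1 = 16
χ² = (n-1)s²/σ₀² = 16×48.40/44 = 17.6000
Critical values: χ²_{0.975,16} = 6.908, χ²_{0.025,16} = 28.845
Rejection region: χ² < 6.908 or χ² > 28.845
Decision: fail to reject H₀

Answer: χ² = 17.6000, fail to reject H₀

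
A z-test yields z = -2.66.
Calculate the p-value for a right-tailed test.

Answer: p-value ≈ 0.9961

Derivation:
For z = -2.66:
p = P(Z > -2.66) = 1 - Φ(-2.66) = 0.9961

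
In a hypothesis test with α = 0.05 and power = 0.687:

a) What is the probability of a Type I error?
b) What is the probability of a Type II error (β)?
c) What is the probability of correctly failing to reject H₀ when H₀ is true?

Answer: a) 0.05, b) 0.313, c) 0.95

Derivation:
a) Type I error probability = α = 0.05
b) Power = P(reject H₀ | H₁ true) = 1 - β = 0.687, so Type II error probability = β = 1 - Power = 0.313
c) P(fail to reject H₀ | H₀ true) = 1 - α = 0.95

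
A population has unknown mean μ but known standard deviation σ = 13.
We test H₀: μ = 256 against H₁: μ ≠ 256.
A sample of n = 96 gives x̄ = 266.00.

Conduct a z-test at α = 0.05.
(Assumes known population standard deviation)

Standard error: SE = σ/√n = 13/√96 = 1.3268
z-statistic: z = (x̄ - μ₀)/SE = (266.00 - 256)/1.3268 = 7.5369
Critical value: ±1.960
p-value < 0.0001
Decision: reject H₀

Answer: z = 7.5369, reject H₀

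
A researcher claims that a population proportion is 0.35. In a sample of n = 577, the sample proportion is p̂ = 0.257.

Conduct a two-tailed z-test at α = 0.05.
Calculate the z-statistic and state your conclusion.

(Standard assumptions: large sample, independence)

Answer: z = -4.6835, reject H₀

Derivation:
H₀: p = 0.35, H₁: p ≠ 0.35
Standard error: SE = √(p₀(1-p₀)/n) = √(0.35×0.65/577) = 0.019857
z-statistic: z = (p̂ - p₀)/SE = (0.257 - 0.35)/0.019857 = -4.6835
Critical value: z_0.025 = ±1.960
p-value < 0.0001
Decision: reject H₀ at α = 0.05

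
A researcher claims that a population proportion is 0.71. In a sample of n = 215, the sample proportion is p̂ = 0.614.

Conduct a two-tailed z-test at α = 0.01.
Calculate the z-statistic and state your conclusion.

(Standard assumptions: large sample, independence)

H₀: p = 0.71, H₁: p ≠ 0.71
Standard error: SE = √(p₀(1-p₀)/n) = √(0.71×0.29/215) = 0.030946
z-statistic: z = (p̂ - p₀)/SE = (0.614 - 0.71)/0.030946 = -3.1022
Critical value: z_0.005 = ±2.576
p-value = 0.0019
Decision: reject H₀ at α = 0.01

Answer: z = -3.1022, reject H₀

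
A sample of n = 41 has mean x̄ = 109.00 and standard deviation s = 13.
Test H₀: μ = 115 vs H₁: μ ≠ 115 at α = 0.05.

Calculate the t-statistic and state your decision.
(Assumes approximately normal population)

df = n - 1 = 40
SE = s/√n = 13/√41 = 2.0303
t = (x̄ - μ₀)/SE = (109.00 - 115)/2.0303 = -2.9552
Critical value: t_{0.025,40} = ±2.021
p-value ≈ 0.0052
Decision: reject H₀

Answer: t = -2.9552, reject H₀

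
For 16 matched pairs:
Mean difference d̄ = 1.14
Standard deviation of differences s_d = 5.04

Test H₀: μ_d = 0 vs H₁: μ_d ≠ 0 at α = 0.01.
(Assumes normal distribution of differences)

df = n - 1 = 15
SE = s_d/√n = 5.04/√16 = 1.2600
t = d̄/SE = 1.14/1.2600 = 0.9048
Critical value: t_{0.005,15} = ±2.947
p-value ≈ 0.3799
Decision: fail to reject H₀

Answer: t = 0.9048, fail to reject H₀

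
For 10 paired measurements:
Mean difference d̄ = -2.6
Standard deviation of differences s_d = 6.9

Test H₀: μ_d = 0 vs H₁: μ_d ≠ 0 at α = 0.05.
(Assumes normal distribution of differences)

df = n - 1 = 9
SE = s_d/√n = 6.9/√10 = 2.1820
t = d̄/SE = -2.6/2.1820 = -1.1916
Critical value: t_{0.025,9} = ±2.262
p-value ≈ 0.2639
Decision: fail to reject H₀

Answer: t = -1.1916, fail to reject H₀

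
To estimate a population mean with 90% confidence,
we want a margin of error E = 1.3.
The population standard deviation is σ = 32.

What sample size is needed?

Answer: n = 1640

Derivation:
z_0.05 = 1.645
n = (z×σ/E)² = (1.645×32/1.3)²
n = 1639.6270
Round up: n = 1640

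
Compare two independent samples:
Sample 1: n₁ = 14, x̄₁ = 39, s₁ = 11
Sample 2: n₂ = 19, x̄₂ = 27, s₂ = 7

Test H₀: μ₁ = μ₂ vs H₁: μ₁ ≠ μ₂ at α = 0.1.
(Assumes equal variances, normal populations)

Pooled variance: s²_p = [13×11² + 18×7²]/(31) = 79.1935
s_p = 8.8991
SE = s_p×√(1/n₁ + 1/n₂) = 8.8991×√(1/14 + 1/19) = 3.1345
t = (x̄₁ - x̄₂)/SE = (39 - 27)/3.1345 = 3.8284
df = 31, t-critical = ±1.696
Decision: reject H₀

Answer: t = 3.8284, reject H₀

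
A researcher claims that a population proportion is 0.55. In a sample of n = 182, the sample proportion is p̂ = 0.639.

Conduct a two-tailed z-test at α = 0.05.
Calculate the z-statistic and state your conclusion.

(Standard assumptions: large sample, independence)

H₀: p = 0.55, H₁: p ≠ 0.55
Standard error: SE = √(p₀(1-p₀)/n) = √(0.55×0.45/182) = 0.036877
z-statistic: z = (p̂ - p₀)/SE = (0.639 - 0.55)/0.036877 = 2.4134
Critical value: z_0.025 = ±1.960
p-value = 0.0158
Decision: reject H₀ at α = 0.05

Answer: z = 2.4134, reject H₀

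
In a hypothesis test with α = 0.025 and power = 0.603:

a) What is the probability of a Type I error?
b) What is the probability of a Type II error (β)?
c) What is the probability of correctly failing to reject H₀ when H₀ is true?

a) Type I error probability = α = 0.025
b) Power = P(reject H₀ | H₁ true) = 1 - β = 0.603, so Type II error probability = β = 1 - Power = 0.397
c) P(fail to reject H₀ | H₀ true) = 1 - α = 0.975

Answer: a) 0.025, b) 0.397, c) 0.975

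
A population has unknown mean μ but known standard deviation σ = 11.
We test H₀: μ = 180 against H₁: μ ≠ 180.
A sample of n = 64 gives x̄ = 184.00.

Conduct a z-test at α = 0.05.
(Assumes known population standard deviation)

Answer: z = 2.9091, reject H₀

Derivation:
Standard error: SE = σ/√n = 11/√64 = 1.3750
z-statistic: z = (x̄ - μ₀)/SE = (184.00 - 180)/1.3750 = 2.9091
Critical value: ±1.960
p-value = 0.0036
Decision: reject H₀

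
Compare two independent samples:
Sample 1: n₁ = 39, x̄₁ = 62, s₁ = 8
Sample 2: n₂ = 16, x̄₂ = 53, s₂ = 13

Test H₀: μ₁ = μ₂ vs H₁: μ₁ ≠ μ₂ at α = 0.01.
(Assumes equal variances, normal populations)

Pooled variance: s²_p = [38×8² + 15×13²]/(53) = 93.7170
s_p = 9.6808
SE = s_p×√(1/n₁ + 1/n₂) = 9.6808×√(1/39 + 1/16) = 2.8741
t = (x̄₁ - x̄₂)/SE = (62 - 53)/2.8741 = 3.1314
df = 53, t-critical = ±2.672
Decision: reject H₀

Answer: t = 3.1314, reject H₀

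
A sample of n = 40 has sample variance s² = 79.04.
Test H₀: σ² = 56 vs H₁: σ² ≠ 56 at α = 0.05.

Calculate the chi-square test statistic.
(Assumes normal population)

df = n - 1 = 39
χ² = (n-1)s²/σ₀² = 39×79.04/56 = 55.0457
Critical values: χ²_{0.975,39} = 23.654, χ²_{0.025,39} = 58.120
Rejection region: χ² < 23.654 or χ² > 58.120
Decision: fail to reject H₀

Answer: χ² = 55.0457, fail to reject H₀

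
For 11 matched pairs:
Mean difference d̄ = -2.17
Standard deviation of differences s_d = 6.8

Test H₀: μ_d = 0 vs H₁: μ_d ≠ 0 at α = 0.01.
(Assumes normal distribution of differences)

df = n - 1 = 10
SE = s_d/√n = 6.8/√11 = 2.0503
t = d̄/SE = -2.17/2.0503 = -1.0584
Critical value: t_{0.005,10} = ±3.169
p-value ≈ 0.3148
Decision: fail to reject H₀

Answer: t = -1.0584, fail to reject H₀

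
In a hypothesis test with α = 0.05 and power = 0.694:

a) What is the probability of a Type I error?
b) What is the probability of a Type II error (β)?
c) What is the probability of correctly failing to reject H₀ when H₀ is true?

Answer: a) 0.05, b) 0.306, c) 0.95

Derivation:
a) Type I error probability = α = 0.05
b) Power = P(reject H₀ | H₁ true) = 1 - β = 0.694, so Type II error probability = β = 1 - Power = 0.306
c) P(fail to reject H₀ | H₀ true) = 1 - α = 0.95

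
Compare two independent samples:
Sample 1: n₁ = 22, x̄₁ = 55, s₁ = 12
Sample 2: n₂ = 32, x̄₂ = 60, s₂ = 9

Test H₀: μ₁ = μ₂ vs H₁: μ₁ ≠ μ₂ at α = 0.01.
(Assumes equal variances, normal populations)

Answer: t = -1.7498, fail to reject H₀

Derivation:
Pooled variance: s²_p = [21×12² + 31×9²]/(52) = 106.4423
s_p = 10.3171
SE = s_p×√(1/n₁ + 1/n₂) = 10.3171×√(1/22 + 1/32) = 2.8574
t = (x̄₁ - x̄₂)/SE = (55 - 60)/2.8574 = -1.7498
df = 52, t-critical = ±2.674
Decision: fail to reject H₀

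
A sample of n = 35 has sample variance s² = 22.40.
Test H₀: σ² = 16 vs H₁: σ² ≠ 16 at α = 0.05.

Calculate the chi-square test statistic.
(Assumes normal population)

Answer: χ² = 47.6000, fail to reject H₀

Derivation:
df = n - 1 = 34
χ² = (n-1)s²/σ₀² = 34×22.40/16 = 47.6000
Critical values: χ²_{0.975,34} = 19.806, χ²_{0.025,34} = 51.966
Rejection region: χ² < 19.806 or χ² > 51.966
Decision: fail to reject H₀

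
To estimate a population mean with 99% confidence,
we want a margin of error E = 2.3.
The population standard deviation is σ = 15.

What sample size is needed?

Answer: n = 283

Derivation:
z_0.005 = 2.576
n = (z×σ/E)² = (2.576×15/2.3)²
n = 282.2400
Round up: n = 283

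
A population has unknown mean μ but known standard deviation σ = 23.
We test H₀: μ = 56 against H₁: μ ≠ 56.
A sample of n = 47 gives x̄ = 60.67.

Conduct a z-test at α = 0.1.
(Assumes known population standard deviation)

Standard error: SE = σ/√n = 23/√47 = 3.3549
z-statistic: z = (x̄ - μ₀)/SE = (60.67 - 56)/3.3549 = 1.3920
Critical value: ±1.645
p-value = 0.1639
Decision: fail to reject H₀

Answer: z = 1.3920, fail to reject H₀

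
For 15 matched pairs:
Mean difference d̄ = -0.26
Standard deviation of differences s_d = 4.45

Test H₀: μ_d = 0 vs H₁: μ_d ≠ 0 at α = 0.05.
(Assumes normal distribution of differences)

df = n - 1 = 14
SE = s_d/√n = 4.45/√15 = 1.1490
t = d̄/SE = -0.26/1.1490 = -0.2263
Critical value: t_{0.025,14} = ±2.145
p-value ≈ 0.8242
Decision: fail to reject H₀

Answer: t = -0.2263, fail to reject H₀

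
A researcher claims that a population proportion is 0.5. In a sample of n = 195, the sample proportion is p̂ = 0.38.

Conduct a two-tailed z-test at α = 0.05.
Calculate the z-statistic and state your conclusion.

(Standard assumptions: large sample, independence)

H₀: p = 0.5, H₁: p ≠ 0.5
Standard error: SE = √(p₀(1-p₀)/n) = √(0.5×0.5/195) = 0.035806
z-statistic: z = (p̂ - p₀)/SE = (0.38 - 0.5)/0.035806 = -3.3514
Critical value: z_0.025 = ±1.960
p-value = 0.0008
Decision: reject H₀ at α = 0.05

Answer: z = -3.3514, reject H₀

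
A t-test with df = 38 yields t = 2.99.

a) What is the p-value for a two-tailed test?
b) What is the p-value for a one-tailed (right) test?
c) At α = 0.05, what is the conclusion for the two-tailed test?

Answer: a) 0.0049, b) 0.0024, c) reject H₀

Derivation:
Using t-distribution with df = 38:
a) Two-tailed: p = 2×P(T > 2.99) = 0.0049
b) One-tailed: p = P(T > 2.99) = 0.0024
c) 0.0049 < 0.05, reject H₀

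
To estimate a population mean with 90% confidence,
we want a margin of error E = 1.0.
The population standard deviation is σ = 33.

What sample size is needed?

z_0.05 = 1.645
n = (z×σ/E)² = (1.645×33/1.0)²
n = 2946.8612
Round up: n = 2947

Answer: n = 2947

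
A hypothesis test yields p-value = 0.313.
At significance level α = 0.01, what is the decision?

Compare p-value to α:
0.313 ≥ 0.01
Decision: fail to reject H₀

Answer: fail to reject H₀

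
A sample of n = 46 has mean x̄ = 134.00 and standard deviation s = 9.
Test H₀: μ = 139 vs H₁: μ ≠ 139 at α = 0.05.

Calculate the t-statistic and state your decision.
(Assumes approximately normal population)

df = n - 1 = 45
SE = s/√n = 9/√46 = 1.3270
t = (x̄ - μ₀)/SE = (134.00 - 139)/1.3270 = -3.7679
Critical value: t_{0.025,45} = ±2.014
p-value ≈ 0.0005
Decision: reject H₀

Answer: t = -3.7679, reject H₀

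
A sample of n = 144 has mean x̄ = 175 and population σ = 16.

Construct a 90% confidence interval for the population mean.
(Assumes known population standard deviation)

Confidence level: 90%, α = 0.1
z_0.05 = 1.645
SE = σ/√n = 16/√144 = 1.3333
Margin of error = 1.645 × 1.3333 = 2.1933
CI: x̄ ± margin = 175 ± 2.1933
CI: (172.8067, 177.1933)

Answer: (172.8067, 177.1933)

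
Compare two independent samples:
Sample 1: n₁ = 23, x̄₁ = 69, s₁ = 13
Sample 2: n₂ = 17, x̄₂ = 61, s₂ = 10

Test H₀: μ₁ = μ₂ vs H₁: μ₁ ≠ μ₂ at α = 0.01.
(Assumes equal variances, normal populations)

Pooled variance: s²_p = [22×13² + 16×10²]/(38) = 139.9474
s_p = 11.8299
SE = s_p×√(1/n₁ + 1/n₂) = 11.8299×√(1/23 + 1/17) = 3.7838
t = (x̄₁ - x̄₂)/SE = (69 - 61)/3.7838 = 2.1143
df = 38, t-critical = ±2.712
Decision: fail to reject H₀

Answer: t = 2.1143, fail to reject H₀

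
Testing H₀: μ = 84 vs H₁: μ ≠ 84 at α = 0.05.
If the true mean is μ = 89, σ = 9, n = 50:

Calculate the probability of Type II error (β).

SE = σ/√n = 9/√50 = 1.2728
Critical values: μ₀ ± z_0.025×SE = 84 ± 1.960×1.2728
Acceptance region: (81.5053, 86.4947)
Under H₁ (μ = 89): z_high = (86.4947 - 89)/1.2728 = -1.9683, z_low = (81.5053 - 89)/1.2728 = -5.8884
β = P(not reject | H₁) = Φ(-1.9683) - Φ(-5.8884) ≈ 0.0245

Answer: β ≈ 0.0245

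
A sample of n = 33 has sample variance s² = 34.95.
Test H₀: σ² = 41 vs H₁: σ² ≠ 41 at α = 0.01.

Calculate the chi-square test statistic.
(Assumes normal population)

df = n - 1 = 32
χ² = (n-1)s²/σ₀² = 32×34.95/41 = 27.2780
Critical values: χ²_{0.995,32} = 15.134, χ²_{0.005,32} = 56.328
Rejection region: χ² < 15.134 or χ² > 56.328
Decision: fail to reject H₀

Answer: χ² = 27.2780, fail to reject H₀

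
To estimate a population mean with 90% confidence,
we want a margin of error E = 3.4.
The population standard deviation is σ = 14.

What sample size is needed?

z_0.05 = 1.645
n = (z×σ/E)² = (1.645×14/3.4)²
n = 45.8807
Round up: n = 46

Answer: n = 46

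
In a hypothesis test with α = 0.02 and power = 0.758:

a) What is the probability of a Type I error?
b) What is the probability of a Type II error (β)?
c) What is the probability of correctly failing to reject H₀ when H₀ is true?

a) Type I error probability = α = 0.02
b) Power = P(reject H₀ | H₁ true) = 1 - β = 0.758, so Type II error probability = β = 1 - Power = 0.242
c) P(fail to reject H₀ | H₀ true) = 1 - α = 0.98

Answer: a) 0.02, b) 0.242, c) 0.98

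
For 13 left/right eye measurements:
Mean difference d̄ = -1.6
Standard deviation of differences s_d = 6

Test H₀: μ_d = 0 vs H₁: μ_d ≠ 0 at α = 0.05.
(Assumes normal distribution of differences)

df = n - 1 = 12
SE = s_d/√n = 6/√13 = 1.6641
t = d̄/SE = -1.6/1.6641 = -0.9615
Critical value: t_{0.025,12} = ±2.179
p-value ≈ 0.3553
Decision: fail to reject H₀

Answer: t = -0.9615, fail to reject H₀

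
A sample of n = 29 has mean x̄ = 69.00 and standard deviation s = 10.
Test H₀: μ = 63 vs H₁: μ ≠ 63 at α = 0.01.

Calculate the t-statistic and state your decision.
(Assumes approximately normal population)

df = n - 1 = 28
SE = s/√n = 10/√29 = 1.8570
t = (x̄ - μ₀)/SE = (69.00 - 63)/1.8570 = 3.2310
Critical value: t_{0.005,28} = ±2.763
p-value ≈ 0.0031
Decision: reject H₀

Answer: t = 3.2310, reject H₀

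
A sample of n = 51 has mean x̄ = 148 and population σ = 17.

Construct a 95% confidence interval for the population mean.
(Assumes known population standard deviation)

Answer: (143.3342, 152.6658)

Derivation:
Confidence level: 95%, α = 0.05
z_0.025 = 1.960
SE = σ/√n = 17/√51 = 2.3805
Margin of error = 1.960 × 2.3805 = 4.6658
CI: x̄ ± margin = 148 ± 4.6658
CI: (143.3342, 152.6658)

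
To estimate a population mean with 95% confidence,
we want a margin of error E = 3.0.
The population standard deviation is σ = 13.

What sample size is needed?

z_0.025 = 1.960
n = (z×σ/E)² = (1.960×13/3.0)²
n = 72.1367
Round up: n = 73

Answer: n = 73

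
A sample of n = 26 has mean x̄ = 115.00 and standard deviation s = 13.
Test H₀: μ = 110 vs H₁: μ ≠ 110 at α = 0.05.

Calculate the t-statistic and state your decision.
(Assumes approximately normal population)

df = n - 1 = 25
SE = s/√n = 13/√26 = 2.5495
t = (x̄ - μ₀)/SE = (115.00 - 110)/2.5495 = 1.9612
Critical value: t_{0.025,25} = ±2.060
p-value ≈ 0.0611
Decision: fail to reject H₀

Answer: t = 1.9612, fail to reject H₀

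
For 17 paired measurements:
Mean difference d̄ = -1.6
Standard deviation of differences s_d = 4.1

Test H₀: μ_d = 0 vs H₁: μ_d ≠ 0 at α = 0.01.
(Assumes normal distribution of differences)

df = n - 1 = 16
SE = s_d/√n = 4.1/√17 = 0.9944
t = d̄/SE = -1.6/0.9944 = -1.6090
Critical value: t_{0.005,16} = ±2.921
p-value ≈ 0.1272
Decision: fail to reject H₀

Answer: t = -1.6090, fail to reject H₀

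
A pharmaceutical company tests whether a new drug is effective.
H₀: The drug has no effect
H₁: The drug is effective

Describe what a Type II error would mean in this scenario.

Type I error (α): Rejecting H₀ when H₀ is true
Type II error (β): Failing to reject H₀ when H₁ is true

Answer: Failing to detect the drug's effect when it actually works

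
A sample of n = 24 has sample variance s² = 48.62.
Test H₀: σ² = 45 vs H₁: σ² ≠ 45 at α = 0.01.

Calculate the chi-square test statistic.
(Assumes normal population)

df = n - 1 = 23
χ² = (n-1)s²/σ₀² = 23×48.62/45 = 24.8502
Critical values: χ²_{0.995,23} = 9.260, χ²_{0.005,23} = 44.181
Rejection region: χ² < 9.260 or χ² > 44.181
Decision: fail to reject H₀

Answer: χ² = 24.8502, fail to reject H₀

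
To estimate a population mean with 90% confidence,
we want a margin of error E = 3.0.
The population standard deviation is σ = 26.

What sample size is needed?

z_0.05 = 1.645
n = (z×σ/E)² = (1.645×26/3.0)²
n = 203.2525
Round up: n = 204

Answer: n = 204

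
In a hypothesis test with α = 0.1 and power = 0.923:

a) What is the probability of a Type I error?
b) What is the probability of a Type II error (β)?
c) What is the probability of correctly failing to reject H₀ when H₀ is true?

Answer: a) 0.1, b) 0.077, c) 0.9

Derivation:
a) Type I error probability = α = 0.1
b) Power = P(reject H₀ | H₁ true) = 1 - β = 0.923, so Type II error probability = β = 1 - Power = 0.077
c) P(fail to reject H₀ | H₀ true) = 1 - α = 0.9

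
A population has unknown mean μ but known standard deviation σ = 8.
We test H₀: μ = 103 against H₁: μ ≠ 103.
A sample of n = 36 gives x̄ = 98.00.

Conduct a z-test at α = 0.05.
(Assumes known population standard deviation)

Answer: z = -3.7501, reject H₀

Derivation:
Standard error: SE = σ/√n = 8/√36 = 1.3333
z-statistic: z = (x̄ - μ₀)/SE = (98.00 - 103)/1.3333 = -3.7501
Critical value: ±1.960
p-value = 0.0002
Decision: reject H₀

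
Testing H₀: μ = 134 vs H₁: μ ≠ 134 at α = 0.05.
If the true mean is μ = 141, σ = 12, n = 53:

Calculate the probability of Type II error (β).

SE = σ/√n = 12/√53 = 1.6483
Critical values: μ₀ ± z_0.025×SE = 134 ± 1.960×1.6483
Acceptance region: (130.7693, 137.2307)
Under H₁ (μ = 141): z_high = (137.2307 - 141)/1.6483 = -2.2868, z_low = (130.7693 - 141)/1.6483 = -6.2068
β = P(not reject | H₁) = Φ(-2.2868) - Φ(-6.2068) ≈ 0.0111

Answer: β ≈ 0.0111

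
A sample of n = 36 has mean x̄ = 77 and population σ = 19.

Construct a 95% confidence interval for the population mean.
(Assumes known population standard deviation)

Answer: (70.7933, 83.2067)

Derivation:
Confidence level: 95%, α = 0.05
z_0.025 = 1.960
SE = σ/√n = 19/√36 = 3.1667
Margin of error = 1.960 × 3.1667 = 6.2067
CI: x̄ ± margin = 77 ± 6.2067
CI: (70.7933, 83.2067)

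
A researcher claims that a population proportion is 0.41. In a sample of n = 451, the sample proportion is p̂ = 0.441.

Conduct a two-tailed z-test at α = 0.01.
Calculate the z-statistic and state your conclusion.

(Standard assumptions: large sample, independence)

H₀: p = 0.41, H₁: p ≠ 0.41
Standard error: SE = √(p₀(1-p₀)/n) = √(0.41×0.59/451) = 0.023160
z-statistic: z = (p̂ - p₀)/SE = (0.441 - 0.41)/0.023160 = 1.3385
Critical value: z_0.005 = ±2.576
p-value = 0.1807
Decision: fail to reject H₀ at α = 0.01

Answer: z = 1.3385, fail to reject H₀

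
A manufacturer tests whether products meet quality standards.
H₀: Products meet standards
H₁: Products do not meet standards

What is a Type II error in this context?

Answer: Accepting products as meeting standards when they don't

Derivation:
A Type I error (probability α) occurs when we reject a true H₀.
A Type II error (probability β) occurs when we fail to reject a false H₀.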